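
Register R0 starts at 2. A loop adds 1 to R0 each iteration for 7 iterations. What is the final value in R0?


Starting value: R0 = 2
  Iter 1: R0 = 2 + 1 = 3
  Iter 2: R0 = 3 + 1 = 4
  Iter 3: R0 = 4 + 1 = 5
  Iter 4: R0 = 5 + 1 = 6
  Iter 5: R0 = 6 + 1 = 7
  Iter 6: R0 = 7 + 1 = 8
  Iter 7: R0 = 8 + 1 = 9
Final: R0 = 9

9


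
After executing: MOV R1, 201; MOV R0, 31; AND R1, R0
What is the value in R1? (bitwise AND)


Register state trace:
  MOV R1, 201  → R1 = 201 (0b11001001)
  MOV R0, 31  → R0 = 31 (0b00011111)
  AND R1, R0  → R1 = 201 AND 31 = 9 (0b00001001)
Final: R1 = 9

9


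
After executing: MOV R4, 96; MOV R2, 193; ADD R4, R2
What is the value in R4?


Register state trace:
  MOV R4, 96  → R4 = 96
  MOV R2, 193  → R2 = 193
  ADD R4, R2  → R4 = 96 + 193 = 289
Final: R4 = 289

289


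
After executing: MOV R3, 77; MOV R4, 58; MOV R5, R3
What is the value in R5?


Register state trace:
  MOV R3, 77  → R3 = 77
  MOV R4, 58  → R4 = 58
  MOV R5, R3  → R5 = 77
Final: R5 = 77

77


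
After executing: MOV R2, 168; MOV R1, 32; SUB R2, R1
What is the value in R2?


Register state trace:
  MOV R2, 168  → R2 = 168
  MOV R1, 32  → R1 = 32
  SUB R2, R1  → R2 = 168 - 32 = 136
Final: R2 = 136

136


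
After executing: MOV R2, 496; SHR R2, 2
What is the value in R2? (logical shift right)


Register state trace:
  MOV R2, 496  → R2 = 496
  SHR R2, 2  → R2 = 496 >> 2 = 496 // 2^2 = 124
Final: R2 = 124

124


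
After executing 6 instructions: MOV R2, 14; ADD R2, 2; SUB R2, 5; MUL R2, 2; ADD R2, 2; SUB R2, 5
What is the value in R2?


Register state trace:
  MOV R2, 14  → R2 = 14
  ADD R2, 2  → R2 = 14 + 2 = 16
  SUB R2, 5  → R2 = 16 - 5 = 11
  MUL R2, 2  → R2 = 11 * 2 = 22
  ADD R2, 2  → R2 = 22 + 2 = 24
  SUB R2, 5  → R2 = 24 - 5 = 19
Final: R2 = 19

19


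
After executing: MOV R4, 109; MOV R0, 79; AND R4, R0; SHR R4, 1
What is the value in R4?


Register state trace:
  MOV R4, 109  → R4 = 109 (0b01101101)
  MOV R0, 79  → R0 = 79 (0b01001111)
  AND R4, R0  → R4 = 109 AND 79 = 77 (0b01001101)
  SHR R4, 1  → R4 = 77 >> 1 = 38
Final: R4 = 38

38


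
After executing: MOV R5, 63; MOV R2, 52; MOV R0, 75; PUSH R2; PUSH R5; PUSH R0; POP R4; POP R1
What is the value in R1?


Stack trace (top is rightmost):
  MOV R5, 63  → R5 = 63
  MOV R2, 52  → R2 = 52
  MOV R0, 75  → R0 = 75
  PUSH R2  → stack: [52]
  PUSH R5  → stack: [52, 63]
  PUSH R0  → stack: [52, 63, 75]
  POP R4  → R4 = 75, stack: [52, 63]
  POP R1  → R1 = 63, stack: [52]
Final: R1 = 63

63


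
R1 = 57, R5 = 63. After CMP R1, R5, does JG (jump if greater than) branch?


Trace:
  R1 = 57, R5 = 63
  CMP R1, R5  → compares 57 vs 63
  JG checks: is 57 greater than 63?
  57 < 63, so condition is false
Branch taken: No

No


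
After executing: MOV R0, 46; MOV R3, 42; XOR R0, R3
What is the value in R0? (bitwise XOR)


Register state trace:
  MOV R0, 46  → R0 = 46 (0b00101110)
  MOV R3, 42  → R3 = 42 (0b00101010)
  XOR R0, R3  → R0 = 46 XOR 42 = 4 (0b00000100)
Final: R0 = 4

4


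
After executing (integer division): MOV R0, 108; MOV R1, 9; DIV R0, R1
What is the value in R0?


Register state trace:
  MOV R0, 108  → R0 = 108
  MOV R1, 9  → R1 = 9
  DIV R0, R1  → R0 = 108 // 9 = 12
Final: R0 = 12

12


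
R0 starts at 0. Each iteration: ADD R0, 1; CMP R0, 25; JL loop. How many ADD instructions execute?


Loop trace (R0 starts at 0, target 25, step 1):
  ADD #1: R0 = 0 + 1 = 1  → 1 < 25, loop
  ADD #2: R0 = 1 + 1 = 2  → 2 < 25, loop
  ADD #3: R0 = 2 + 1 = 3  → 3 < 25, loop
  ADD #4: R0 = 3 + 1 = 4  → 4 < 25, loop
  ADD #5: R0 = 4 + 1 = 5  → 5 < 25, loop
  ADD #6: R0 = 5 + 1 = 6  → 6 < 25, loop
  ADD #7: R0 = 6 + 1 = 7  → 7 < 25, loop
  ADD #8: R0 = 7 + 1 = 8  → 8 < 25, loop
  ADD #9: R0 = 8 + 1 = 9  → 9 < 25, loop
  ADD #10: R0 = 9 + 1 = 10  → 10 < 25, loop
  ADD #11: R0 = 10 + 1 = 11  → 11 < 25, loop
  ADD #12: R0 = 11 + 1 = 12  → 12 < 25, loop
  ADD #13: R0 = 12 + 1 = 13  → 13 < 25, loop
  ADD #14: R0 = 13 + 1 = 14  → 14 < 25, loop
  ADD #15: R0 = 14 + 1 = 15  → 15 < 25, loop
  ADD #16: R0 = 15 + 1 = 16  → 16 < 25, loop
  ADD #17: R0 = 16 + 1 = 17  → 17 < 25, loop
  ADD #18: R0 = 17 + 1 = 18  → 18 < 25, loop
  ADD #19: R0 = 18 + 1 = 19  → 19 < 25, loop
  ADD #20: R0 = 19 + 1 = 20  → 20 < 25, loop
  ADD #21: R0 = 20 + 1 = 21  → 21 < 25, loop
  ADD #22: R0 = 21 + 1 = 22  → 22 < 25, loop
  ADD #23: R0 = 22 + 1 = 23  → 23 < 25, loop
  ADD #24: R0 = 23 + 1 = 24  → 24 < 25, loop
  ADD #25: R0 = 24 + 1 = 25  → 25 >= 25, exit
Total ADD instructions: 25

25


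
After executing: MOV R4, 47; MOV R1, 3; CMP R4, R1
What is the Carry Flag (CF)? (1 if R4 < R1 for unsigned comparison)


Register state trace:
  MOV R4, 47  → R4 = 47
  MOV R1, 3  → R1 = 3
  CMP R4, R1  → unsigned 47 - 3: no borrow
  47 >= 3, so CF = 0
CF = 0

0


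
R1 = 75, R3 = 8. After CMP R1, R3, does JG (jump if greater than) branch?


Trace:
  R1 = 75, R3 = 8
  CMP R1, R3  → compares 75 vs 8
  JG checks: is 75 greater than 8?
  75 > 8, so condition is true
Branch taken: Yes

Yes


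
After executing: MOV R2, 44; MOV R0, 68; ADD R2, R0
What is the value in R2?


Register state trace:
  MOV R2, 44  → R2 = 44
  MOV R0, 68  → R0 = 68
  ADD R2, R0  → R2 = 44 + 68 = 112
Final: R2 = 112

112


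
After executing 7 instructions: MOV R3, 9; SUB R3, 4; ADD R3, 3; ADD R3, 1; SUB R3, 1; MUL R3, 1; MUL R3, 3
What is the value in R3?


Register state trace:
  MOV R3, 9  → R3 = 9
  SUB R3, 4  → R3 = 9 - 4 = 5
  ADD R3, 3  → R3 = 5 + 3 = 8
  ADD R3, 1  → R3 = 8 + 1 = 9
  SUB R3, 1  → R3 = 9 - 1 = 8
  MUL R3, 1  → R3 = 8 * 1 = 8
  MUL R3, 3  → R3 = 8 * 3 = 24
Final: R3 = 24

24


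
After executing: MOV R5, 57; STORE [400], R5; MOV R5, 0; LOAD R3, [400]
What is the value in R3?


Register and memory trace:
  MOV R5, 57  → R5 = 57
  STORE [400], R5  → mem[400] = 57
  MOV R5, 0  → R5 = 0
  LOAD R3, [400]  → R3 = mem[400] = 57
Final: R3 = 57

57


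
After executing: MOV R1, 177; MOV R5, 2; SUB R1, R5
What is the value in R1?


Register state trace:
  MOV R1, 177  → R1 = 177
  MOV R5, 2  → R5 = 2
  SUB R1, R5  → R1 = 177 - 2 = 175
Final: R1 = 175

175


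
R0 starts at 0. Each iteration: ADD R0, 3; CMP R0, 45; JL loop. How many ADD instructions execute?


Loop trace (R0 starts at 0, target 45, step 3):
  ADD #1: R0 = 0 + 3 = 3  → 3 < 45, loop
  ADD #2: R0 = 3 + 3 = 6  → 6 < 45, loop
  ADD #3: R0 = 6 + 3 = 9  → 9 < 45, loop
  ADD #4: R0 = 9 + 3 = 12  → 12 < 45, loop
  ADD #5: R0 = 12 + 3 = 15  → 15 < 45, loop
  ADD #6: R0 = 15 + 3 = 18  → 18 < 45, loop
  ADD #7: R0 = 18 + 3 = 21  → 21 < 45, loop
  ADD #8: R0 = 21 + 3 = 24  → 24 < 45, loop
  ADD #9: R0 = 24 + 3 = 27  → 27 < 45, loop
  ADD #10: R0 = 27 + 3 = 30  → 30 < 45, loop
  ADD #11: R0 = 30 + 3 = 33  → 33 < 45, loop
  ADD #12: R0 = 33 + 3 = 36  → 36 < 45, loop
  ADD #13: R0 = 36 + 3 = 39  → 39 < 45, loop
  ADD #14: R0 = 39 + 3 = 42  → 42 < 45, loop
  ADD #15: R0 = 42 + 3 = 45  → 45 >= 45, exit
Total ADD instructions: 15

15


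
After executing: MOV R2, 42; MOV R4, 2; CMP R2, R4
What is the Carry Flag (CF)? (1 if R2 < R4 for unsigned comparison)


Register state trace:
  MOV R2, 42  → R2 = 42
  MOV R4, 2  → R4 = 2
  CMP R2, R4  → unsigned 42 - 2: no borrow
  42 >= 2, so CF = 0
CF = 0

0


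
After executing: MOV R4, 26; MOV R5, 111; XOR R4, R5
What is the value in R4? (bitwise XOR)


Register state trace:
  MOV R4, 26  → R4 = 26 (0b00011010)
  MOV R5, 111  → R5 = 111 (0b01101111)
  XOR R4, R5  → R4 = 26 XOR 111 = 117 (0b01110101)
Final: R4 = 117

117


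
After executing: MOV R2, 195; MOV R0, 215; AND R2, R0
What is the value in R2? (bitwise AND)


Register state trace:
  MOV R2, 195  → R2 = 195 (0b11000011)
  MOV R0, 215  → R0 = 215 (0b11010111)
  AND R2, R0  → R2 = 195 AND 215 = 195 (0b11000011)
Final: R2 = 195

195


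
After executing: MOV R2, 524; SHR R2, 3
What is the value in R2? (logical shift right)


Register state trace:
  MOV R2, 524  → R2 = 524
  SHR R2, 3  → R2 = 524 >> 3 = 524 // 2^3 = 65
Final: R2 = 65

65


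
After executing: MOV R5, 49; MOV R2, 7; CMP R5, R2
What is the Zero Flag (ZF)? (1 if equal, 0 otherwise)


Register state trace:
  MOV R5, 49  → R5 = 49
  MOV R2, 7  → R2 = 7
  CMP R5, R2  → computes 49 - 7 = 42
  Result is nonzero, so values are not equal
ZF = 0

0


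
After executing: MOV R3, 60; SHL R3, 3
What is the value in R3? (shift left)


Register state trace:
  MOV R3, 60  → R3 = 60
  SHL R3, 3  → R3 = 60 << 3 = 60 * 2^3 = 480
Final: R3 = 480

480


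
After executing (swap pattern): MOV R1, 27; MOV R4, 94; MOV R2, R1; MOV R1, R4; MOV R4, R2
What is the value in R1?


Register state trace (swap pattern):
  MOV R1, 27  → R1 = 27
  MOV R4, 94  → R4 = 94
  MOV R2, R1  → R2 = 27  (save R1)
  MOV R1, R4  → R1 = 94  (R1 gets R4's value)
  MOV R4, R2  → R4 = 27  (R4 gets saved value)
Final: R1 = 94

94


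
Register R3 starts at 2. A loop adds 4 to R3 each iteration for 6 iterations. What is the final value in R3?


Starting value: R3 = 2
  Iter 1: R3 = 2 + 4 = 6
  Iter 2: R3 = 6 + 4 = 10
  Iter 3: R3 = 10 + 4 = 14
  Iter 4: R3 = 14 + 4 = 18
  Iter 5: R3 = 18 + 4 = 22
  Iter 6: R3 = 22 + 4 = 26
Final: R3 = 26

26


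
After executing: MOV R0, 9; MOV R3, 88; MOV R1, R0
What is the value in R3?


Register state trace:
  MOV R0, 9  → R0 = 9
  MOV R3, 88  → R3 = 88
  MOV R1, R0  → R1 = 9
Final: R3 = 88

88


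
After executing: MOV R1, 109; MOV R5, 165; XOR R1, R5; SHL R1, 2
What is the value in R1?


Register state trace:
  MOV R1, 109  → R1 = 109 (0b01101101)
  MOV R5, 165  → R5 = 165 (0b10100101)
  XOR R1, R5  → R1 = 109 XOR 165 = 200 (0b11001000)
  SHL R1, 2  → R1 = 200 << 2 = 800
Final: R1 = 800

800


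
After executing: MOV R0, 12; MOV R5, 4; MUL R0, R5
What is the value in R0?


Register state trace:
  MOV R0, 12  → R0 = 12
  MOV R5, 4  → R5 = 4
  MUL R0, R5  → R0 = 12 * 4 = 48
Final: R0 = 48

48


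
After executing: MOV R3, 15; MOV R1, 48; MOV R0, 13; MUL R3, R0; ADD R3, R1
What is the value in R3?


Register state trace:
  MOV R3, 15  → R3 = 15
  MOV R1, 48  → R1 = 48
  MOV R0, 13  → R0 = 13
  MUL R3, R0  → R3 = 15 * 13 = 195
  ADD R3, R1  → R3 = 195 + 48 = 243
Final: R3 = 243

243


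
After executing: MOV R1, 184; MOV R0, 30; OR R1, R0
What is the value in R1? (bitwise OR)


Register state trace:
  MOV R1, 184  → R1 = 184 (0b10111000)
  MOV R0, 30  → R0 = 30 (0b00011110)
  OR R1, R0   → R1 = 184 OR 30 = 190 (0b10111110)
Final: R1 = 190

190


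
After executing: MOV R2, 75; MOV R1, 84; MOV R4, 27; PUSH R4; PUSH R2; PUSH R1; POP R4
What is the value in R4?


Stack trace (top is rightmost):
  MOV R2, 75  → R2 = 75
  MOV R1, 84  → R1 = 84
  MOV R4, 27  → R4 = 27
  PUSH R4  → stack: [27]
  PUSH R2  → stack: [27, 75]
  PUSH R1  → stack: [27, 75, 84]
  POP R4  → R4 = 84, stack: [27, 75]
Final: R4 = 84

84


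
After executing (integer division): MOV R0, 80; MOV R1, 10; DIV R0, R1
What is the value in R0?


Register state trace:
  MOV R0, 80  → R0 = 80
  MOV R1, 10  → R1 = 10
  DIV R0, R1  → R0 = 80 // 10 = 8
Final: R0 = 8

8


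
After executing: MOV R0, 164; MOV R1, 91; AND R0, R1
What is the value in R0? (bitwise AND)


Register state trace:
  MOV R0, 164  → R0 = 164 (0b10100100)
  MOV R1, 91  → R1 = 91 (0b01011011)
  AND R0, R1  → R0 = 164 AND 91 = 0 (0b00000000)
Final: R0 = 0

0


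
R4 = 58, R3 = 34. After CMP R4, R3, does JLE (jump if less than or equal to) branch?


Trace:
  R4 = 58, R3 = 34
  CMP R4, R3  → compares 58 vs 34
  JLE checks: is 58 less than or equal to 34?
  58 > 34, so condition is false
Branch taken: No

No


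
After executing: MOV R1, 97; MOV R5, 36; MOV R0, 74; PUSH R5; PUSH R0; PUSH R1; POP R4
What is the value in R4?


Stack trace (top is rightmost):
  MOV R1, 97  → R1 = 97
  MOV R5, 36  → R5 = 36
  MOV R0, 74  → R0 = 74
  PUSH R5  → stack: [36]
  PUSH R0  → stack: [36, 74]
  PUSH R1  → stack: [36, 74, 97]
  POP R4  → R4 = 97, stack: [36, 74]
Final: R4 = 97

97


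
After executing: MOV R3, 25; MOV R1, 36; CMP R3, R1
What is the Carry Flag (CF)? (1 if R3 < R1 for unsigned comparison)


Register state trace:
  MOV R3, 25  → R3 = 25
  MOV R1, 36  → R1 = 36
  CMP R3, R1  → unsigned 25 - 36: borrow occurs
  25 < 36, so CF = 1
CF = 1

1


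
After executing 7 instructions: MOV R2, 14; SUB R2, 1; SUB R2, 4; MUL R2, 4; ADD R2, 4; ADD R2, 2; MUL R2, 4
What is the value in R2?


Register state trace:
  MOV R2, 14  → R2 = 14
  SUB R2, 1  → R2 = 14 - 1 = 13
  SUB R2, 4  → R2 = 13 - 4 = 9
  MUL R2, 4  → R2 = 9 * 4 = 36
  ADD R2, 4  → R2 = 36 + 4 = 40
  ADD R2, 2  → R2 = 40 + 2 = 42
  MUL R2, 4  → R2 = 42 * 4 = 168
Final: R2 = 168

168


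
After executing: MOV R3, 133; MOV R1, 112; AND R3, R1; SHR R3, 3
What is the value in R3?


Register state trace:
  MOV R3, 133  → R3 = 133 (0b10000101)
  MOV R1, 112  → R1 = 112 (0b01110000)
  AND R3, R1  → R3 = 133 AND 112 = 0 (0b00000000)
  SHR R3, 3  → R3 = 0 >> 3 = 0
Final: R3 = 0

0


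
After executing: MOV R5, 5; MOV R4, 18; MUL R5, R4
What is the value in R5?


Register state trace:
  MOV R5, 5  → R5 = 5
  MOV R4, 18  → R4 = 18
  MUL R5, R4  → R5 = 5 * 18 = 90
Final: R5 = 90

90


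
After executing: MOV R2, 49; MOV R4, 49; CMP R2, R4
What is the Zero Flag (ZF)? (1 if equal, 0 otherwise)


Register state trace:
  MOV R2, 49  → R2 = 49
  MOV R4, 49  → R4 = 49
  CMP R2, R4  → computes 49 - 49 = 0
  Result is zero, so values are equal
ZF = 1

1


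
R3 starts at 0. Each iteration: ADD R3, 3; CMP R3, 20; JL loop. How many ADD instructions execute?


Loop trace (R3 starts at 0, target 20, step 3):
  ADD #1: R3 = 0 + 3 = 3  → 3 < 20, loop
  ADD #2: R3 = 3 + 3 = 6  → 6 < 20, loop
  ADD #3: R3 = 6 + 3 = 9  → 9 < 20, loop
  ADD #4: R3 = 9 + 3 = 12  → 12 < 20, loop
  ADD #5: R3 = 12 + 3 = 15  → 15 < 20, loop
  ADD #6: R3 = 15 + 3 = 18  → 18 < 20, loop
  ADD #7: R3 = 18 + 3 = 21  → 21 >= 20, exit
Total ADD instructions: 7

7


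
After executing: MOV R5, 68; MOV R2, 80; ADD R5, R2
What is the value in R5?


Register state trace:
  MOV R5, 68  → R5 = 68
  MOV R2, 80  → R2 = 80
  ADD R5, R2  → R5 = 68 + 80 = 148
Final: R5 = 148

148


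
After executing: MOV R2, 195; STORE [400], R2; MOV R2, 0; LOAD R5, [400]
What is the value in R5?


Register and memory trace:
  MOV R2, 195  → R2 = 195
  STORE [400], R2  → mem[400] = 195
  MOV R2, 0  → R2 = 0
  LOAD R5, [400]  → R5 = mem[400] = 195
Final: R5 = 195

195


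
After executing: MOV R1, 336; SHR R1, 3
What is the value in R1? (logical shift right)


Register state trace:
  MOV R1, 336  → R1 = 336
  SHR R1, 3  → R1 = 336 >> 3 = 336 // 2^3 = 42
Final: R1 = 42

42


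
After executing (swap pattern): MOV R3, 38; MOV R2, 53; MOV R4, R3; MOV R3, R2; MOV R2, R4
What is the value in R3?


Register state trace (swap pattern):
  MOV R3, 38  → R3 = 38
  MOV R2, 53  → R2 = 53
  MOV R4, R3  → R4 = 38  (save R3)
  MOV R3, R2  → R3 = 53  (R3 gets R2's value)
  MOV R2, R4  → R2 = 38  (R2 gets saved value)
Final: R3 = 53

53


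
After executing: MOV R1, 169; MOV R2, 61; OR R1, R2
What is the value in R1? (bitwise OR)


Register state trace:
  MOV R1, 169  → R1 = 169 (0b10101001)
  MOV R2, 61  → R2 = 61 (0b00111101)
  OR R1, R2   → R1 = 169 OR 61 = 189 (0b10111101)
Final: R1 = 189

189


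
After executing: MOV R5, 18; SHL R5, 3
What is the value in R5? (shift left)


Register state trace:
  MOV R5, 18  → R5 = 18
  SHL R5, 3  → R5 = 18 << 3 = 18 * 2^3 = 144
Final: R5 = 144

144


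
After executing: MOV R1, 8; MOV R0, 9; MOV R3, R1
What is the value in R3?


Register state trace:
  MOV R1, 8  → R1 = 8
  MOV R0, 9  → R0 = 9
  MOV R3, R1  → R3 = 8
Final: R3 = 8

8


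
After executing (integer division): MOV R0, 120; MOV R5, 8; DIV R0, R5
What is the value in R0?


Register state trace:
  MOV R0, 120  → R0 = 120
  MOV R5, 8  → R5 = 8
  DIV R0, R5  → R0 = 120 // 8 = 15
Final: R0 = 15

15


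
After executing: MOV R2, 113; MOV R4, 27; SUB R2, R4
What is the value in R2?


Register state trace:
  MOV R2, 113  → R2 = 113
  MOV R4, 27  → R4 = 27
  SUB R2, R4  → R2 = 113 - 27 = 86
Final: R2 = 86

86


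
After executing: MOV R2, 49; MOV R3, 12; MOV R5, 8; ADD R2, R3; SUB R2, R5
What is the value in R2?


Register state trace:
  MOV R2, 49  → R2 = 49
  MOV R3, 12  → R3 = 12
  MOV R5, 8  → R5 = 8
  ADD R2, R3  → R2 = 49 + 12 = 61
  SUB R2, R5  → R2 = 61 - 8 = 53
Final: R2 = 53

53


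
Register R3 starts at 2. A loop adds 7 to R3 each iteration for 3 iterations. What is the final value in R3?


Starting value: R3 = 2
  Iter 1: R3 = 2 + 7 = 9
  Iter 2: R3 = 9 + 7 = 16
  Iter 3: R3 = 16 + 7 = 23
Final: R3 = 23

23


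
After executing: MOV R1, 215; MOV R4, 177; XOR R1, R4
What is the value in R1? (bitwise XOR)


Register state trace:
  MOV R1, 215  → R1 = 215 (0b11010111)
  MOV R4, 177  → R4 = 177 (0b10110001)
  XOR R1, R4  → R1 = 215 XOR 177 = 102 (0b01100110)
Final: R1 = 102

102


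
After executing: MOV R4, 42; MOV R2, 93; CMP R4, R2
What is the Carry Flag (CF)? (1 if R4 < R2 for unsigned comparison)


Register state trace:
  MOV R4, 42  → R4 = 42
  MOV R2, 93  → R2 = 93
  CMP R4, R2  → unsigned 42 - 93: borrow occurs
  42 < 93, so CF = 1
CF = 1

1


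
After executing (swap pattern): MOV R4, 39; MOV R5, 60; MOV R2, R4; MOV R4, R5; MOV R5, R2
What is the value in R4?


Register state trace (swap pattern):
  MOV R4, 39  → R4 = 39
  MOV R5, 60  → R5 = 60
  MOV R2, R4  → R2 = 39  (save R4)
  MOV R4, R5  → R4 = 60  (R4 gets R5's value)
  MOV R5, R2  → R5 = 39  (R5 gets saved value)
Final: R4 = 60

60


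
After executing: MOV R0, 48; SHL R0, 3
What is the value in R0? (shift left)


Register state trace:
  MOV R0, 48  → R0 = 48
  SHL R0, 3  → R0 = 48 << 3 = 48 * 2^3 = 384
Final: R0 = 384

384


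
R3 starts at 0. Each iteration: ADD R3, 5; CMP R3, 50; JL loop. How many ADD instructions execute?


Loop trace (R3 starts at 0, target 50, step 5):
  ADD #1: R3 = 0 + 5 = 5  → 5 < 50, loop
  ADD #2: R3 = 5 + 5 = 10  → 10 < 50, loop
  ADD #3: R3 = 10 + 5 = 15  → 15 < 50, loop
  ADD #4: R3 = 15 + 5 = 20  → 20 < 50, loop
  ADD #5: R3 = 20 + 5 = 25  → 25 < 50, loop
  ADD #6: R3 = 25 + 5 = 30  → 30 < 50, loop
  ADD #7: R3 = 30 + 5 = 35  → 35 < 50, loop
  ADD #8: R3 = 35 + 5 = 40  → 40 < 50, loop
  ADD #9: R3 = 40 + 5 = 45  → 45 < 50, loop
  ADD #10: R3 = 45 + 5 = 50  → 50 >= 50, exit
Total ADD instructions: 10

10


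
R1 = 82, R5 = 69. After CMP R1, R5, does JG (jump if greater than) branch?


Trace:
  R1 = 82, R5 = 69
  CMP R1, R5  → compares 82 vs 69
  JG checks: is 82 greater than 69?
  82 > 69, so condition is true
Branch taken: Yes

Yes


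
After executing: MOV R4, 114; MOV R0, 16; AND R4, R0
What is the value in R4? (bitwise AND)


Register state trace:
  MOV R4, 114  → R4 = 114 (0b01110010)
  MOV R0, 16  → R0 = 16 (0b00010000)
  AND R4, R0  → R4 = 114 AND 16 = 16 (0b00010000)
Final: R4 = 16

16


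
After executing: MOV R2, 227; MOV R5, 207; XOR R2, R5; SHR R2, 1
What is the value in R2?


Register state trace:
  MOV R2, 227  → R2 = 227 (0b11100011)
  MOV R5, 207  → R5 = 207 (0b11001111)
  XOR R2, R5  → R2 = 227 XOR 207 = 44 (0b00101100)
  SHR R2, 1  → R2 = 44 >> 1 = 22
Final: R2 = 22

22


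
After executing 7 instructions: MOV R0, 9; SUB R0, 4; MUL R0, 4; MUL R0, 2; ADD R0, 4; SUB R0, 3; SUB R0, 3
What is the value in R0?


Register state trace:
  MOV R0, 9  → R0 = 9
  SUB R0, 4  → R0 = 9 - 4 = 5
  MUL R0, 4  → R0 = 5 * 4 = 20
  MUL R0, 2  → R0 = 20 * 2 = 40
  ADD R0, 4  → R0 = 40 + 4 = 44
  SUB R0, 3  → R0 = 44 - 3 = 41
  SUB R0, 3  → R0 = 41 - 3 = 38
Final: R0 = 38

38


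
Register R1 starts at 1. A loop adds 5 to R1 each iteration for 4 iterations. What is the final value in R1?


Starting value: R1 = 1
  Iter 1: R1 = 1 + 5 = 6
  Iter 2: R1 = 6 + 5 = 11
  Iter 3: R1 = 11 + 5 = 16
  Iter 4: R1 = 16 + 5 = 21
Final: R1 = 21

21


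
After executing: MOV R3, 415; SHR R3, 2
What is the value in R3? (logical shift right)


Register state trace:
  MOV R3, 415  → R3 = 415
  SHR R3, 2  → R3 = 415 >> 2 = 415 // 2^2 = 103
Final: R3 = 103

103


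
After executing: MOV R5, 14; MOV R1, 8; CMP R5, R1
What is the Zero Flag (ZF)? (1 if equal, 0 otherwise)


Register state trace:
  MOV R5, 14  → R5 = 14
  MOV R1, 8  → R1 = 8
  CMP R5, R1  → computes 14 - 8 = 6
  Result is nonzero, so values are not equal
ZF = 0

0


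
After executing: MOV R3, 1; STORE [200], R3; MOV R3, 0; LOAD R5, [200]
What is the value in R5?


Register and memory trace:
  MOV R3, 1  → R3 = 1
  STORE [200], R3  → mem[200] = 1
  MOV R3, 0  → R3 = 0
  LOAD R5, [200]  → R5 = mem[200] = 1
Final: R5 = 1

1


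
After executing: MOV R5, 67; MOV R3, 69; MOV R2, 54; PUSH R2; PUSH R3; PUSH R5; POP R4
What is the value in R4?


Stack trace (top is rightmost):
  MOV R5, 67  → R5 = 67
  MOV R3, 69  → R3 = 69
  MOV R2, 54  → R2 = 54
  PUSH R2  → stack: [54]
  PUSH R3  → stack: [54, 69]
  PUSH R5  → stack: [54, 69, 67]
  POP R4  → R4 = 67, stack: [54, 69]
Final: R4 = 67

67


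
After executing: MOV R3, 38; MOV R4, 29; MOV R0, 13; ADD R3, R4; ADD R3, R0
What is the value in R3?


Register state trace:
  MOV R3, 38  → R3 = 38
  MOV R4, 29  → R4 = 29
  MOV R0, 13  → R0 = 13
  ADD R3, R4  → R3 = 38 + 29 = 67
  ADD R3, R0  → R3 = 67 + 13 = 80
Final: R3 = 80

80


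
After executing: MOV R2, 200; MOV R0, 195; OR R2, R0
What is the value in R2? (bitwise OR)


Register state trace:
  MOV R2, 200  → R2 = 200 (0b11001000)
  MOV R0, 195  → R0 = 195 (0b11000011)
  OR R2, R0   → R2 = 200 OR 195 = 203 (0b11001011)
Final: R2 = 203

203


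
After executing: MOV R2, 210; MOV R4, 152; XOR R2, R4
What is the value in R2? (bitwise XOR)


Register state trace:
  MOV R2, 210  → R2 = 210 (0b11010010)
  MOV R4, 152  → R4 = 152 (0b10011000)
  XOR R2, R4  → R2 = 210 XOR 152 = 74 (0b01001010)
Final: R2 = 74

74


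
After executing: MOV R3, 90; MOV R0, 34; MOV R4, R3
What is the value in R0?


Register state trace:
  MOV R3, 90  → R3 = 90
  MOV R0, 34  → R0 = 34
  MOV R4, R3  → R4 = 90
Final: R0 = 34

34


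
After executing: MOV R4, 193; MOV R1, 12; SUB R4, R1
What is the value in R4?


Register state trace:
  MOV R4, 193  → R4 = 193
  MOV R1, 12  → R1 = 12
  SUB R4, R1  → R4 = 193 - 12 = 181
Final: R4 = 181

181


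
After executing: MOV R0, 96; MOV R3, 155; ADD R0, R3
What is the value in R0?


Register state trace:
  MOV R0, 96  → R0 = 96
  MOV R3, 155  → R3 = 155
  ADD R0, R3  → R0 = 96 + 155 = 251
Final: R0 = 251

251


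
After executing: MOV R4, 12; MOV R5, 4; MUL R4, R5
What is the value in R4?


Register state trace:
  MOV R4, 12  → R4 = 12
  MOV R5, 4  → R5 = 4
  MUL R4, R5  → R4 = 12 * 4 = 48
Final: R4 = 48

48


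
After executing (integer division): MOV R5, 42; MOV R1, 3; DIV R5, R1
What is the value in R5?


Register state trace:
  MOV R5, 42  → R5 = 42
  MOV R1, 3  → R1 = 3
  DIV R5, R1  → R5 = 42 // 3 = 14
Final: R5 = 14

14


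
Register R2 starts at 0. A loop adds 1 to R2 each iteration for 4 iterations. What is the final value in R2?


Starting value: R2 = 0
  Iter 1: R2 = 0 + 1 = 1
  Iter 2: R2 = 1 + 1 = 2
  Iter 3: R2 = 2 + 1 = 3
  Iter 4: R2 = 3 + 1 = 4
Final: R2 = 4

4


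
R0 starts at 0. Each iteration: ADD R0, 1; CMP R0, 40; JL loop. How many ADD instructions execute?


Loop trace (R0 starts at 0, target 40, step 1):
  ADD #1: R0 = 0 + 1 = 1  → 1 < 40, loop
  ADD #2: R0 = 1 + 1 = 2  → 2 < 40, loop
  ADD #3: R0 = 2 + 1 = 3  → 3 < 40, loop
  ADD #4: R0 = 3 + 1 = 4  → 4 < 40, loop
  ADD #5: R0 = 4 + 1 = 5  → 5 < 40, loop
  ADD #6: R0 = 5 + 1 = 6  → 6 < 40, loop
  ADD #7: R0 = 6 + 1 = 7  → 7 < 40, loop
  ADD #8: R0 = 7 + 1 = 8  → 8 < 40, loop
  ADD #9: R0 = 8 + 1 = 9  → 9 < 40, loop
  ADD #10: R0 = 9 + 1 = 10  → 10 < 40, loop
  ADD #11: R0 = 10 + 1 = 11  → 11 < 40, loop
  ADD #12: R0 = 11 + 1 = 12  → 12 < 40, loop
  ADD #13: R0 = 12 + 1 = 13  → 13 < 40, loop
  ADD #14: R0 = 13 + 1 = 14  → 14 < 40, loop
  ADD #15: R0 = 14 + 1 = 15  → 15 < 40, loop
  ADD #16: R0 = 15 + 1 = 16  → 16 < 40, loop
  ADD #17: R0 = 16 + 1 = 17  → 17 < 40, loop
  ADD #18: R0 = 17 + 1 = 18  → 18 < 40, loop
  ADD #19: R0 = 18 + 1 = 19  → 19 < 40, loop
  ADD #20: R0 = 19 + 1 = 20  → 20 < 40, loop
  ADD #21: R0 = 20 + 1 = 21  → 21 < 40, loop
  ADD #22: R0 = 21 + 1 = 22  → 22 < 40, loop
  ADD #23: R0 = 22 + 1 = 23  → 23 < 40, loop
  ADD #24: R0 = 23 + 1 = 24  → 24 < 40, loop
  ADD #25: R0 = 24 + 1 = 25  → 25 < 40, loop
  ADD #26: R0 = 25 + 1 = 26  → 26 < 40, loop
  ADD #27: R0 = 26 + 1 = 27  → 27 < 40, loop
  ADD #28: R0 = 27 + 1 = 28  → 28 < 40, loop
  ADD #29: R0 = 28 + 1 = 29  → 29 < 40, loop
  ADD #30: R0 = 29 + 1 = 30  → 30 < 40, loop
  ADD #31: R0 = 30 + 1 = 31  → 31 < 40, loop
  ADD #32: R0 = 31 + 1 = 32  → 32 < 40, loop
  ADD #33: R0 = 32 + 1 = 33  → 33 < 40, loop
  ADD #34: R0 = 33 + 1 = 34  → 34 < 40, loop
  ADD #35: R0 = 34 + 1 = 35  → 35 < 40, loop
  ADD #36: R0 = 35 + 1 = 36  → 36 < 40, loop
  ADD #37: R0 = 36 + 1 = 37  → 37 < 40, loop
  ADD #38: R0 = 37 + 1 = 38  → 38 < 40, loop
  ADD #39: R0 = 38 + 1 = 39  → 39 < 40, loop
  ADD #40: R0 = 39 + 1 = 40  → 40 >= 40, exit
Total ADD instructions: 40

40


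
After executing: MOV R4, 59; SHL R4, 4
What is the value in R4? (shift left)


Register state trace:
  MOV R4, 59  → R4 = 59
  SHL R4, 4  → R4 = 59 << 4 = 59 * 2^4 = 944
Final: R4 = 944

944


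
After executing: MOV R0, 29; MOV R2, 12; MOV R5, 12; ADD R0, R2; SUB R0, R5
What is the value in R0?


Register state trace:
  MOV R0, 29  → R0 = 29
  MOV R2, 12  → R2 = 12
  MOV R5, 12  → R5 = 12
  ADD R0, R2  → R0 = 29 + 12 = 41
  SUB R0, R5  → R0 = 41 - 12 = 29
Final: R0 = 29

29


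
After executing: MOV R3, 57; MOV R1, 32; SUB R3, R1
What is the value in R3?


Register state trace:
  MOV R3, 57  → R3 = 57
  MOV R1, 32  → R1 = 32
  SUB R3, R1  → R3 = 57 - 32 = 25
Final: R3 = 25

25


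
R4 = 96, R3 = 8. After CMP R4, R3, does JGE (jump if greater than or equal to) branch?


Trace:
  R4 = 96, R3 = 8
  CMP R4, R3  → compares 96 vs 8
  JGE checks: is 96 greater than or equal to 8?
  96 > 8, so condition is true
Branch taken: Yes

Yes


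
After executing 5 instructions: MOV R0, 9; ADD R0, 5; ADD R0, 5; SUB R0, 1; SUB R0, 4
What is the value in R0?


Register state trace:
  MOV R0, 9  → R0 = 9
  ADD R0, 5  → R0 = 9 + 5 = 14
  ADD R0, 5  → R0 = 14 + 5 = 19
  SUB R0, 1  → R0 = 19 - 1 = 18
  SUB R0, 4  → R0 = 18 - 4 = 14
Final: R0 = 14

14


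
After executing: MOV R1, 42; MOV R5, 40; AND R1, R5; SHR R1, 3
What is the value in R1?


Register state trace:
  MOV R1, 42  → R1 = 42 (0b00101010)
  MOV R5, 40  → R5 = 40 (0b00101000)
  AND R1, R5  → R1 = 42 AND 40 = 40 (0b00101000)
  SHR R1, 3  → R1 = 40 >> 3 = 5
Final: R1 = 5

5


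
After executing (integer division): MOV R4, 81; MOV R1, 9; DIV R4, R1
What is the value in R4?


Register state trace:
  MOV R4, 81  → R4 = 81
  MOV R1, 9  → R1 = 9
  DIV R4, R1  → R4 = 81 // 9 = 9
Final: R4 = 9

9


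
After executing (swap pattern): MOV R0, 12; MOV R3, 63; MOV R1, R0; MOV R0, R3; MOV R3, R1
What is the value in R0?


Register state trace (swap pattern):
  MOV R0, 12  → R0 = 12
  MOV R3, 63  → R3 = 63
  MOV R1, R0  → R1 = 12  (save R0)
  MOV R0, R3  → R0 = 63  (R0 gets R3's value)
  MOV R3, R1  → R3 = 12  (R3 gets saved value)
Final: R0 = 63

63


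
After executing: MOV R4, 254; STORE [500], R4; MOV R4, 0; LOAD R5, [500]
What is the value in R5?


Register and memory trace:
  MOV R4, 254  → R4 = 254
  STORE [500], R4  → mem[500] = 254
  MOV R4, 0  → R4 = 0
  LOAD R5, [500]  → R5 = mem[500] = 254
Final: R5 = 254

254


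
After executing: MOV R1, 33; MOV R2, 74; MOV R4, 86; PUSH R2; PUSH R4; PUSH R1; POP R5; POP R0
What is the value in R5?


Stack trace (top is rightmost):
  MOV R1, 33  → R1 = 33
  MOV R2, 74  → R2 = 74
  MOV R4, 86  → R4 = 86
  PUSH R2  → stack: [74]
  PUSH R4  → stack: [74, 86]
  PUSH R1  → stack: [74, 86, 33]
  POP R5  → R5 = 33, stack: [74, 86]
  POP R0  → R0 = 86, stack: [74]
Final: R5 = 33

33


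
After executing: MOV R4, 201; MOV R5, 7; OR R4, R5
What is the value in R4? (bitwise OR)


Register state trace:
  MOV R4, 201  → R4 = 201 (0b11001001)
  MOV R5, 7  → R5 = 7 (0b00000111)
  OR R4, R5   → R4 = 201 OR 7 = 207 (0b11001111)
Final: R4 = 207

207


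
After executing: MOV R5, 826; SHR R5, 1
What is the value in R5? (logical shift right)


Register state trace:
  MOV R5, 826  → R5 = 826
  SHR R5, 1  → R5 = 826 >> 1 = 826 // 2^1 = 413
Final: R5 = 413

413


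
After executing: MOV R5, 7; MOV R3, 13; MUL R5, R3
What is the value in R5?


Register state trace:
  MOV R5, 7  → R5 = 7
  MOV R3, 13  → R3 = 13
  MUL R5, R3  → R5 = 7 * 13 = 91
Final: R5 = 91

91


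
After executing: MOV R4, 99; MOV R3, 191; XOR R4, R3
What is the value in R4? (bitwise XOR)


Register state trace:
  MOV R4, 99  → R4 = 99 (0b01100011)
  MOV R3, 191  → R3 = 191 (0b10111111)
  XOR R4, R3  → R4 = 99 XOR 191 = 220 (0b11011100)
Final: R4 = 220

220


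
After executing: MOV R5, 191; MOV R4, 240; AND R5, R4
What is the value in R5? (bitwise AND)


Register state trace:
  MOV R5, 191  → R5 = 191 (0b10111111)
  MOV R4, 240  → R4 = 240 (0b11110000)
  AND R5, R4  → R5 = 191 AND 240 = 176 (0b10110000)
Final: R5 = 176

176


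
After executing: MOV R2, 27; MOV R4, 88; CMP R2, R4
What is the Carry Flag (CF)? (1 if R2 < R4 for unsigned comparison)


Register state trace:
  MOV R2, 27  → R2 = 27
  MOV R4, 88  → R4 = 88
  CMP R2, R4  → unsigned 27 - 88: borrow occurs
  27 < 88, so CF = 1
CF = 1

1


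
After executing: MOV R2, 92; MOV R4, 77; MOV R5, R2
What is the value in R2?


Register state trace:
  MOV R2, 92  → R2 = 92
  MOV R4, 77  → R4 = 77
  MOV R5, R2  → R5 = 92
Final: R2 = 92

92


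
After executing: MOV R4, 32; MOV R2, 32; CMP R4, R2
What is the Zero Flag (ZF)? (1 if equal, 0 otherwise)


Register state trace:
  MOV R4, 32  → R4 = 32
  MOV R2, 32  → R2 = 32
  CMP R4, R2  → computes 32 - 32 = 0
  Result is zero, so values are equal
ZF = 1

1


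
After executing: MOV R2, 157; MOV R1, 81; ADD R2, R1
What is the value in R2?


Register state trace:
  MOV R2, 157  → R2 = 157
  MOV R1, 81  → R1 = 81
  ADD R2, R1  → R2 = 157 + 81 = 238
Final: R2 = 238

238


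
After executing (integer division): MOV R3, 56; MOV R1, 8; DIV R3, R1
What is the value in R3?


Register state trace:
  MOV R3, 56  → R3 = 56
  MOV R1, 8  → R1 = 8
  DIV R3, R1  → R3 = 56 // 8 = 7
Final: R3 = 7

7


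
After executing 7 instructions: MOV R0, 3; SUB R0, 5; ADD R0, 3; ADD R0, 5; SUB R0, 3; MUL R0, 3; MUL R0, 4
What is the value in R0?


Register state trace:
  MOV R0, 3  → R0 = 3
  SUB R0, 5  → R0 = 3 - 5 = -2
  ADD R0, 3  → R0 = -2 + 3 = 1
  ADD R0, 5  → R0 = 1 + 5 = 6
  SUB R0, 3  → R0 = 6 - 3 = 3
  MUL R0, 3  → R0 = 3 * 3 = 9
  MUL R0, 4  → R0 = 9 * 4 = 36
Final: R0 = 36

36


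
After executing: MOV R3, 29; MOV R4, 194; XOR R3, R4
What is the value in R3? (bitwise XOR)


Register state trace:
  MOV R3, 29  → R3 = 29 (0b00011101)
  MOV R4, 194  → R4 = 194 (0b11000010)
  XOR R3, R4  → R3 = 29 XOR 194 = 223 (0b11011111)
Final: R3 = 223

223


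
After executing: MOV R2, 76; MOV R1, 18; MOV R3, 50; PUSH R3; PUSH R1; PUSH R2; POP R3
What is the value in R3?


Stack trace (top is rightmost):
  MOV R2, 76  → R2 = 76
  MOV R1, 18  → R1 = 18
  MOV R3, 50  → R3 = 50
  PUSH R3  → stack: [50]
  PUSH R1  → stack: [50, 18]
  PUSH R2  → stack: [50, 18, 76]
  POP R3  → R3 = 76, stack: [50, 18]
Final: R3 = 76

76


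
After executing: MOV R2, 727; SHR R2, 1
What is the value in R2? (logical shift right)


Register state trace:
  MOV R2, 727  → R2 = 727
  SHR R2, 1  → R2 = 727 >> 1 = 727 // 2^1 = 363
Final: R2 = 363

363


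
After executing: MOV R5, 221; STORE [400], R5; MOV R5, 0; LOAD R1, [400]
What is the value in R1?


Register and memory trace:
  MOV R5, 221  → R5 = 221
  STORE [400], R5  → mem[400] = 221
  MOV R5, 0  → R5 = 0
  LOAD R1, [400]  → R1 = mem[400] = 221
Final: R1 = 221

221


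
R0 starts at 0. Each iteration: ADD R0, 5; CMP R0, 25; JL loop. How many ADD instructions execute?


Loop trace (R0 starts at 0, target 25, step 5):
  ADD #1: R0 = 0 + 5 = 5  → 5 < 25, loop
  ADD #2: R0 = 5 + 5 = 10  → 10 < 25, loop
  ADD #3: R0 = 10 + 5 = 15  → 15 < 25, loop
  ADD #4: R0 = 15 + 5 = 20  → 20 < 25, loop
  ADD #5: R0 = 20 + 5 = 25  → 25 >= 25, exit
Total ADD instructions: 5

5


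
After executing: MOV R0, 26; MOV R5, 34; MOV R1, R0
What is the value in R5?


Register state trace:
  MOV R0, 26  → R0 = 26
  MOV R5, 34  → R5 = 34
  MOV R1, R0  → R1 = 26
Final: R5 = 34

34


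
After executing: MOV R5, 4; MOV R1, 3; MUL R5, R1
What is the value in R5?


Register state trace:
  MOV R5, 4  → R5 = 4
  MOV R1, 3  → R1 = 3
  MUL R5, R1  → R5 = 4 * 3 = 12
Final: R5 = 12

12


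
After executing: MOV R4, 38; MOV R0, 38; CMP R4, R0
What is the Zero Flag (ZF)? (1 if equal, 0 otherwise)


Register state trace:
  MOV R4, 38  → R4 = 38
  MOV R0, 38  → R0 = 38
  CMP R4, R0  → computes 38 - 38 = 0
  Result is zero, so values are equal
ZF = 1

1


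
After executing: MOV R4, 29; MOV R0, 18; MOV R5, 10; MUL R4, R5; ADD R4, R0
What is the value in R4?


Register state trace:
  MOV R4, 29  → R4 = 29
  MOV R0, 18  → R0 = 18
  MOV R5, 10  → R5 = 10
  MUL R4, R5  → R4 = 29 * 10 = 290
  ADD R4, R0  → R4 = 290 + 18 = 308
Final: R4 = 308

308


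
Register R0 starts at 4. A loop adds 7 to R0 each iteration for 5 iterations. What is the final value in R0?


Starting value: R0 = 4
  Iter 1: R0 = 4 + 7 = 11
  Iter 2: R0 = 11 + 7 = 18
  Iter 3: R0 = 18 + 7 = 25
  Iter 4: R0 = 25 + 7 = 32
  Iter 5: R0 = 32 + 7 = 39
Final: R0 = 39

39


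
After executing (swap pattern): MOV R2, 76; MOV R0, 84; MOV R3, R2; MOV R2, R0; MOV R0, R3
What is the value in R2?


Register state trace (swap pattern):
  MOV R2, 76  → R2 = 76
  MOV R0, 84  → R0 = 84
  MOV R3, R2  → R3 = 76  (save R2)
  MOV R2, R0  → R2 = 84  (R2 gets R0's value)
  MOV R0, R3  → R0 = 76  (R0 gets saved value)
Final: R2 = 84

84


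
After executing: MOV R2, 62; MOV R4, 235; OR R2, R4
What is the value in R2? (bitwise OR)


Register state trace:
  MOV R2, 62  → R2 = 62 (0b00111110)
  MOV R4, 235  → R4 = 235 (0b11101011)
  OR R2, R4   → R2 = 62 OR 235 = 255 (0b11111111)
Final: R2 = 255

255


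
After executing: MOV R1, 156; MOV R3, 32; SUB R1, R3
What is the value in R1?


Register state trace:
  MOV R1, 156  → R1 = 156
  MOV R3, 32  → R3 = 32
  SUB R1, R3  → R1 = 156 - 32 = 124
Final: R1 = 124

124


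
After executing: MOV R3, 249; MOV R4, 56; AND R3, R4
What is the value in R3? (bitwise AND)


Register state trace:
  MOV R3, 249  → R3 = 249 (0b11111001)
  MOV R4, 56  → R4 = 56 (0b00111000)
  AND R3, R4  → R3 = 249 AND 56 = 56 (0b00111000)
Final: R3 = 56

56


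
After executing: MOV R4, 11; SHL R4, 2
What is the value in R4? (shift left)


Register state trace:
  MOV R4, 11  → R4 = 11
  SHL R4, 2  → R4 = 11 << 2 = 11 * 2^2 = 44
Final: R4 = 44

44


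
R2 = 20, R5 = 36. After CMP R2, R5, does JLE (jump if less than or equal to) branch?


Trace:
  R2 = 20, R5 = 36
  CMP R2, R5  → compares 20 vs 36
  JLE checks: is 20 less than or equal to 36?
  20 < 36, so condition is true
Branch taken: Yes

Yes


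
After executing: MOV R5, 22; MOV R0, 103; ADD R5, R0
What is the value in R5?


Register state trace:
  MOV R5, 22  → R5 = 22
  MOV R0, 103  → R0 = 103
  ADD R5, R0  → R5 = 22 + 103 = 125
Final: R5 = 125

125


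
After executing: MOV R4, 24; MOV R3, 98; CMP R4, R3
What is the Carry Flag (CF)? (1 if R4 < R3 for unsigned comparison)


Register state trace:
  MOV R4, 24  → R4 = 24
  MOV R3, 98  → R3 = 98
  CMP R4, R3  → unsigned 24 - 98: borrow occurs
  24 < 98, so CF = 1
CF = 1

1


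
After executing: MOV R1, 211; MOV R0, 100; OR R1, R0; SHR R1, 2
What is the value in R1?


Register state trace:
  MOV R1, 211  → R1 = 211 (0b11010011)
  MOV R0, 100  → R0 = 100 (0b01100100)
  OR R1, R0  → R1 = 211 OR 100 = 247 (0b11110111)
  SHR R1, 2  → R1 = 247 >> 2 = 61
Final: R1 = 61

61


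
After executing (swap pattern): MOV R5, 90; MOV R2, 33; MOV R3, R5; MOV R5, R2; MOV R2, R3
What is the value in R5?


Register state trace (swap pattern):
  MOV R5, 90  → R5 = 90
  MOV R2, 33  → R2 = 33
  MOV R3, R5  → R3 = 90  (save R5)
  MOV R5, R2  → R5 = 33  (R5 gets R2's value)
  MOV R2, R3  → R2 = 90  (R2 gets saved value)
Final: R5 = 33

33


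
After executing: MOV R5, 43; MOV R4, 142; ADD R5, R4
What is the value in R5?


Register state trace:
  MOV R5, 43  → R5 = 43
  MOV R4, 142  → R4 = 142
  ADD R5, R4  → R5 = 43 + 142 = 185
Final: R5 = 185

185


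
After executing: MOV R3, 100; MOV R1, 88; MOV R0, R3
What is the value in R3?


Register state trace:
  MOV R3, 100  → R3 = 100
  MOV R1, 88  → R1 = 88
  MOV R0, R3  → R0 = 100
Final: R3 = 100

100


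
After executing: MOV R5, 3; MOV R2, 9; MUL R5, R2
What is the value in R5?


Register state trace:
  MOV R5, 3  → R5 = 3
  MOV R2, 9  → R2 = 9
  MUL R5, R2  → R5 = 3 * 9 = 27
Final: R5 = 27

27


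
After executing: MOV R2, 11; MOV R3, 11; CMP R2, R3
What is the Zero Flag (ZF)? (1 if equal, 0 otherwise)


Register state trace:
  MOV R2, 11  → R2 = 11
  MOV R3, 11  → R3 = 11
  CMP R2, R3  → computes 11 - 11 = 0
  Result is zero, so values are equal
ZF = 1

1


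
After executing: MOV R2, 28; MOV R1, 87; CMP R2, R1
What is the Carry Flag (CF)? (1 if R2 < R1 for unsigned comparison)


Register state trace:
  MOV R2, 28  → R2 = 28
  MOV R1, 87  → R1 = 87
  CMP R2, R1  → unsigned 28 - 87: borrow occurs
  28 < 87, so CF = 1
CF = 1

1


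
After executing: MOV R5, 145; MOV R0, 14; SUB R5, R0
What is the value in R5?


Register state trace:
  MOV R5, 145  → R5 = 145
  MOV R0, 14  → R0 = 14
  SUB R5, R0  → R5 = 145 - 14 = 131
Final: R5 = 131

131


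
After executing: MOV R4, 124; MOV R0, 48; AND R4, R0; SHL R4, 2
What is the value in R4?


Register state trace:
  MOV R4, 124  → R4 = 124 (0b01111100)
  MOV R0, 48  → R0 = 48 (0b00110000)
  AND R4, R0  → R4 = 124 AND 48 = 48 (0b00110000)
  SHL R4, 2  → R4 = 48 << 2 = 192
Final: R4 = 192

192


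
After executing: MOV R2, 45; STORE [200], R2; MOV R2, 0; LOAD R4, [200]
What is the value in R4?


Register and memory trace:
  MOV R2, 45  → R2 = 45
  STORE [200], R2  → mem[200] = 45
  MOV R2, 0  → R2 = 0
  LOAD R4, [200]  → R4 = mem[200] = 45
Final: R4 = 45

45


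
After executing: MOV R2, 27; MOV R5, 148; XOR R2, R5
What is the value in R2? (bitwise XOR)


Register state trace:
  MOV R2, 27  → R2 = 27 (0b00011011)
  MOV R5, 148  → R5 = 148 (0b10010100)
  XOR R2, R5  → R2 = 27 XOR 148 = 143 (0b10001111)
Final: R2 = 143

143


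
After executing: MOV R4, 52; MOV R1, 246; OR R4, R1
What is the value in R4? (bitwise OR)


Register state trace:
  MOV R4, 52  → R4 = 52 (0b00110100)
  MOV R1, 246  → R1 = 246 (0b11110110)
  OR R4, R1   → R4 = 52 OR 246 = 246 (0b11110110)
Final: R4 = 246

246
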